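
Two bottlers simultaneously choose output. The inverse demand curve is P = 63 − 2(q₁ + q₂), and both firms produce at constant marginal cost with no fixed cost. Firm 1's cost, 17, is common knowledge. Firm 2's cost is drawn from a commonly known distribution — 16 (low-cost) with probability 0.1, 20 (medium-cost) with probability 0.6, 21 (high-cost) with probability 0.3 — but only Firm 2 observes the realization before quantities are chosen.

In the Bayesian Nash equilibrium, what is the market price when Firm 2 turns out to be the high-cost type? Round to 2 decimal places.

Firm 2 with cost c maximizes (63 − 2(q₁+q₂) − c)·q₂, giving q₂(c) = (63 − c − 2q₁)/4.
E[c₂] = 0.1·16 + 0.6·20 + 0.3·21 = 19.9
Firm 1's FOC against E[q₂] yields q₁ = (63 − 2·17 + E[c₂])/6 = (63 − 34 + 19.9)/6 = 8.15.
q₂(high-cost) = 6.425, so P = 63 − 2·(8.15 + 6.425) = 33.85.

33.85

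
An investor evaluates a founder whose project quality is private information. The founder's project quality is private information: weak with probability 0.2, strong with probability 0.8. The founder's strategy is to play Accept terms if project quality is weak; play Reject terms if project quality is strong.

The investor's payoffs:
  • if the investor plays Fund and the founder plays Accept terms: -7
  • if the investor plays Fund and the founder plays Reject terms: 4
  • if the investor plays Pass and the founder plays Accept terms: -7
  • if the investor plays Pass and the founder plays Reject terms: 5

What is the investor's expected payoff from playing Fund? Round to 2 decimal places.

1.80

E[Fund] = 0.2·(-7) + 0.8·4 = (-1.4) + 3.2 = 1.8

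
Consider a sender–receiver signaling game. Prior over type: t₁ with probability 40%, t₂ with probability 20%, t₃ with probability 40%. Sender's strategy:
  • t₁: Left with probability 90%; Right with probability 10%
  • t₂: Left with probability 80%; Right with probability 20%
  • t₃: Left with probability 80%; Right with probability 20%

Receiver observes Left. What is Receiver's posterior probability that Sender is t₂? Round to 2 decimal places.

Apply Bayes' rule using the sender's strategy as the likelihood.
P(Left) = 0.4·0.9 + 0.2·0.8 + 0.4·0.8 = 0.84
P(t₂ | Left) = (0.2·0.8) / 0.84 = 0.16 / 0.84 = 0.190476

0.19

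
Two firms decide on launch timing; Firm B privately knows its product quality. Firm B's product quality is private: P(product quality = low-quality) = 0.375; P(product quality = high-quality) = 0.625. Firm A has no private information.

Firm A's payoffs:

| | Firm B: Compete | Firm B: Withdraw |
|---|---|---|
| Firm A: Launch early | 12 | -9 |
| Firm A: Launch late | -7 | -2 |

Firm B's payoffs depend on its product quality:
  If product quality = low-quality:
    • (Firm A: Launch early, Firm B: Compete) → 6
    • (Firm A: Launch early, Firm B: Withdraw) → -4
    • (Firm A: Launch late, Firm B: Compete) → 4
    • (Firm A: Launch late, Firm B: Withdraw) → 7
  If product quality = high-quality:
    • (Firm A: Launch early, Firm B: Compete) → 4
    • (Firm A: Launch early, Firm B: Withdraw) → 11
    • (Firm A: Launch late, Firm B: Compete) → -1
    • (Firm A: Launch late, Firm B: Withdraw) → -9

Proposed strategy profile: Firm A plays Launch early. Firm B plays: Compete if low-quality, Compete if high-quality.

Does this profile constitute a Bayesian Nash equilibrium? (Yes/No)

Firm A plays Launch early: E[Launch early] = 0.375·(12) + 0.625·(12) = 12; E[Launch late] = -7. Best-responding. ✓
Firm B (product quality low-quality), facing Launch early: Compete gives 6, Withdraw gives -4. Proposed Compete is best. ✓
Firm B (product quality high-quality), facing Launch early: Compete gives 4, Withdraw gives 11. Proposed Compete is not best — profitable deviation exists. ✗

No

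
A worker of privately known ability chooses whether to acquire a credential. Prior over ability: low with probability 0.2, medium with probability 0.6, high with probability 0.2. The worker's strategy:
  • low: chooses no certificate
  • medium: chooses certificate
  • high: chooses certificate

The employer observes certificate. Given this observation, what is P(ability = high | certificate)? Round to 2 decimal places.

0.25

P(certificate) = 0.2·0 + 0.6·1 + 0.2·1 = 0.8
P(high | certificate) = (0.2·1) / 0.8 = 0.2 / 0.8 = 0.25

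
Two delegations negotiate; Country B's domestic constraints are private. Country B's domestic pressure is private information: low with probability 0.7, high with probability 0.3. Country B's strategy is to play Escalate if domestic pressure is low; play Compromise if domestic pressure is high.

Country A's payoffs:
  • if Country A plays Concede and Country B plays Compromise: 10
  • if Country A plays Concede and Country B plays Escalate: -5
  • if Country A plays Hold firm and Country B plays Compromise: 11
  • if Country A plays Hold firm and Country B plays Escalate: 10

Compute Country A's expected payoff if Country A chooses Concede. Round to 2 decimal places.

E[Concede] = 0.7·(-5) + 0.3·10 = (-3.5) + 3 = -0.5

-0.50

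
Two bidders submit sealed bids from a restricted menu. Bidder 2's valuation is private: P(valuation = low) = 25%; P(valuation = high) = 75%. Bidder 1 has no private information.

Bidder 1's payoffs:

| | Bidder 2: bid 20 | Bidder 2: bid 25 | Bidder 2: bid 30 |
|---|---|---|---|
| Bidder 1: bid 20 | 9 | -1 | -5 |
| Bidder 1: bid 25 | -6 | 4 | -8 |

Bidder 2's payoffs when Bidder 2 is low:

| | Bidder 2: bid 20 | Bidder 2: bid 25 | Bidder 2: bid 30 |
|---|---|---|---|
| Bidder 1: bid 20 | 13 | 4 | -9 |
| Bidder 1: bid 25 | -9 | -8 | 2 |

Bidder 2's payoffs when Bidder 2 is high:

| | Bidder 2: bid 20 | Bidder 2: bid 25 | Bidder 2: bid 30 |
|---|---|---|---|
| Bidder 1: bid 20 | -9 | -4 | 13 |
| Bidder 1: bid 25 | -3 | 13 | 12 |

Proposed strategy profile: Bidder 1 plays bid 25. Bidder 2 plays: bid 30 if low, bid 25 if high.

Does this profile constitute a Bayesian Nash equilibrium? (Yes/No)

Yes

A profile is a BNE iff every type of every player is best-responding given beliefs about the other side.
Bidder 1 plays bid 25: E[bid 25] = 0.25·(-8) + 0.75·(4) = 1; E[bid 20] = -2. Best-responding. ✓
Bidder 2 (valuation low), facing bid 25: bid 20 gives -9, bid 25 gives -8, bid 30 gives 2. Proposed bid 30 is best. ✓
Bidder 2 (valuation high), facing bid 25: bid 20 gives -3, bid 25 gives 13, bid 30 gives 12. Proposed bid 25 is best. ✓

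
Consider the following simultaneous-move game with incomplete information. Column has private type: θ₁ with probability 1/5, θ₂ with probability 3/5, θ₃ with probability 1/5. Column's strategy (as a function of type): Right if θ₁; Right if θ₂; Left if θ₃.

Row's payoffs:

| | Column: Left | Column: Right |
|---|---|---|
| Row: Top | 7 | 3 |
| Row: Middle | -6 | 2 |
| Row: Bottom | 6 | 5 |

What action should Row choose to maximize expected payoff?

Compute Row's expected payoff for each action, taking the expectation over Column's type.
E[Top] = 1/5·(3) + 3/5·(3) + 1/5·(7) = 19/5
E[Middle] = 1/5·(2) + 3/5·(2) + 1/5·(-6) = 2/5
E[Bottom] = 1/5·(5) + 3/5·(5) + 1/5·(6) = 26/5
Best response: Bottom (26/5 is the largest).

Bottom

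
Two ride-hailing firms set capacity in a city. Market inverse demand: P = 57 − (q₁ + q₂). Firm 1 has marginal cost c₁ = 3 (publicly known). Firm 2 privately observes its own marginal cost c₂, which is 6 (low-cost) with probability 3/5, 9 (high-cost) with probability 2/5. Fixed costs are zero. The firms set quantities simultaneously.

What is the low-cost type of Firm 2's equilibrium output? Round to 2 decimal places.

15.80

Type-c best response for Firm 2: q₂(c) = (57 − c)/2 − q₁/2.
Firm 1 maximizes expected profit; its first-order condition is 57 − 2q₁ − E[q₂] − 3 = 0.
Substituting E[q₂] and solving: E[c₂] = 7.2, so q₁ = (57 − 2·3 + 7.2)/3 = 19.4.
q₂(low-cost) = (57 − 6 − 19.4)/2 = 15.8.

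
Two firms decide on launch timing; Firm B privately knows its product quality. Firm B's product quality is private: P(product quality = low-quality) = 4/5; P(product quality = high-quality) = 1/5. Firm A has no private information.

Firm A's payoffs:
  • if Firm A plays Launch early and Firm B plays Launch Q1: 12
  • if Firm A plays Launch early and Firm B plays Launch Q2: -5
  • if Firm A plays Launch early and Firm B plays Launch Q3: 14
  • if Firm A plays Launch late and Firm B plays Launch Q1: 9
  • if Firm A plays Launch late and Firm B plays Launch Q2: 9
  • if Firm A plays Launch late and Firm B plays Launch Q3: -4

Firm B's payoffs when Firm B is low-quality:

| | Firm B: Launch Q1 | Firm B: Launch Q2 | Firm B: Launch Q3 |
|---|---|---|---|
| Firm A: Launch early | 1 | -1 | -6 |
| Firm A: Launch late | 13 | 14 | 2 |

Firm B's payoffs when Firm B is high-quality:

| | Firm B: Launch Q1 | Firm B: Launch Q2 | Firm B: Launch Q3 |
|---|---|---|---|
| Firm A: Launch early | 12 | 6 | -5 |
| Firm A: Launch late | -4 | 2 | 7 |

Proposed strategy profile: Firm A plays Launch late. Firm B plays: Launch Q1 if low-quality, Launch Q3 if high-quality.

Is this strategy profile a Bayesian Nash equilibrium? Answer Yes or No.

No

Firm A plays Launch late: E[Launch late] = 4/5·(9) + 1/5·(-4) = 32/5; E[Launch early] = 62/5. Not best-responding. ✗
Firm B (product quality low-quality), facing Launch late: Launch Q1 gives 13, Launch Q2 gives 14, Launch Q3 gives 2. Proposed Launch Q1 is not best — profitable deviation exists. ✗
Firm B (product quality high-quality), facing Launch late: Launch Q1 gives -4, Launch Q2 gives 2, Launch Q3 gives 7. Proposed Launch Q3 is best. ✓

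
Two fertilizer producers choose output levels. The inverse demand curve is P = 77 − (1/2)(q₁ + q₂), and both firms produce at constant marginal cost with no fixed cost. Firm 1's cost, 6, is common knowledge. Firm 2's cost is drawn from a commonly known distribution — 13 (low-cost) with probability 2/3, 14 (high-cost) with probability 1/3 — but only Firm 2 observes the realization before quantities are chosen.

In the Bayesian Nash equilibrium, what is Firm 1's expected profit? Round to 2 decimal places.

Firm 2 with cost c maximizes (77 − (1/2)(q₁+q₂) − c)·q₂, giving q₂(c) = (77 − c − (1/2)q₁).
E[c₂] = 2/3·13 + 1/3·14 = 13.3333
Firm 1's FOC against E[q₂] yields q₁ = (77 − 2·6 + E[c₂])/(3/2) = (77 − 12 + 13.3333)/(3/2) = 52.2222.
E[P] = 77 − (1/2)·(q₁ + E[q₂]) = 32.1111; Firm 1's expected profit = (E[P] − 6)·q₁ = (32.1111 − 6)·52.2222 = 1363.58.

1363.58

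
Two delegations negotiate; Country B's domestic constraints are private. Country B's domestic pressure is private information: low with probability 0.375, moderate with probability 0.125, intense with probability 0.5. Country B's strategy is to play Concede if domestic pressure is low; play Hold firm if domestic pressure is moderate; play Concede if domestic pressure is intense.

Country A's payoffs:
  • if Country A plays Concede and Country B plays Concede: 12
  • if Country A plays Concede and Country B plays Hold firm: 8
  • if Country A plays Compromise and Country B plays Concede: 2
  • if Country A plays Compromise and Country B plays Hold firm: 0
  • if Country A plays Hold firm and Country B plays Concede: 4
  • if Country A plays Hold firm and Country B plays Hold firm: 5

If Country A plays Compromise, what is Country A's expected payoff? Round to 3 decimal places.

E[Compromise] = 0.375·2 + 0.125·0 + 0.5·2 = 0.75 + 0 + 1 = 1.75

1.750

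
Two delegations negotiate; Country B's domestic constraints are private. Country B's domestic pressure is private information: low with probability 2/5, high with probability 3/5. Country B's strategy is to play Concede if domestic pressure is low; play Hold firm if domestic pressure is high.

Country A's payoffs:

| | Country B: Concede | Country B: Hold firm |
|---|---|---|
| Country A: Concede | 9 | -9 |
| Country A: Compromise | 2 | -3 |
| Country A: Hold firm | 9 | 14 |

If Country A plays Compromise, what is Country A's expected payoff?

E[Compromise] = 2/5·2 + 3/5·(-3) = 4/5 + (-9/5) = -1

-1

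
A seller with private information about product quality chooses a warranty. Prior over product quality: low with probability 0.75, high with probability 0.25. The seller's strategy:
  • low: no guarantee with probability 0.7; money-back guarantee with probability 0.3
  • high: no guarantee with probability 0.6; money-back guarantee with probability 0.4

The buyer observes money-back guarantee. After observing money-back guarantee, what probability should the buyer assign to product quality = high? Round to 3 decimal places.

P(money-back guarantee) = 0.75·0.3 + 0.25·0.4 = 0.325
P(high | money-back guarantee) = (0.25·0.4) / 0.325 = 0.1 / 0.325 = 0.307692

0.308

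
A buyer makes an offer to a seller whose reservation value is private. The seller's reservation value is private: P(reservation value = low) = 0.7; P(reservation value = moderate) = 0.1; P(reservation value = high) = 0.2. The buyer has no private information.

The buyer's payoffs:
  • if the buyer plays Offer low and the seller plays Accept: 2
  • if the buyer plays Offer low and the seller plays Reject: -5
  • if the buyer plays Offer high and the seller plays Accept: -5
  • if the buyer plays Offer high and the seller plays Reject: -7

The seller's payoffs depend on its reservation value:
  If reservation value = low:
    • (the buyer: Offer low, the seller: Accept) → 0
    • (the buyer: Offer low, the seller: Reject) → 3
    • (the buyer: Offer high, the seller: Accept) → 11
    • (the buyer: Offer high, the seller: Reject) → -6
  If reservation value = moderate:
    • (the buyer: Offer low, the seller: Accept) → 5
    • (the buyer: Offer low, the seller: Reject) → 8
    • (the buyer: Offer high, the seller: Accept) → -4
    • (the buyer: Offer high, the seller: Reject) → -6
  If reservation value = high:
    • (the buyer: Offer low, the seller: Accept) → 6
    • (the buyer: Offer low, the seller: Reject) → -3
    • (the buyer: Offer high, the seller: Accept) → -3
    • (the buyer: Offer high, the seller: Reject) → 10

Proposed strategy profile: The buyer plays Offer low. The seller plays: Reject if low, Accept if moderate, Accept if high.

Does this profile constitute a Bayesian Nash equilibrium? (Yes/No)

The buyer plays Offer low: E[Offer low] = 0.7·(-5) + 0.1·(2) + 0.2·(2) = -2.9; E[Offer high] = -6.4. Best-responding. ✓
The seller (reservation value low), facing Offer low: Accept gives 0, Reject gives 3. Proposed Reject is best. ✓
The seller (reservation value moderate), facing Offer low: Accept gives 5, Reject gives 8. Proposed Accept is not best — profitable deviation exists. ✗
The seller (reservation value high), facing Offer low: Accept gives 6, Reject gives -3. Proposed Accept is best. ✓

No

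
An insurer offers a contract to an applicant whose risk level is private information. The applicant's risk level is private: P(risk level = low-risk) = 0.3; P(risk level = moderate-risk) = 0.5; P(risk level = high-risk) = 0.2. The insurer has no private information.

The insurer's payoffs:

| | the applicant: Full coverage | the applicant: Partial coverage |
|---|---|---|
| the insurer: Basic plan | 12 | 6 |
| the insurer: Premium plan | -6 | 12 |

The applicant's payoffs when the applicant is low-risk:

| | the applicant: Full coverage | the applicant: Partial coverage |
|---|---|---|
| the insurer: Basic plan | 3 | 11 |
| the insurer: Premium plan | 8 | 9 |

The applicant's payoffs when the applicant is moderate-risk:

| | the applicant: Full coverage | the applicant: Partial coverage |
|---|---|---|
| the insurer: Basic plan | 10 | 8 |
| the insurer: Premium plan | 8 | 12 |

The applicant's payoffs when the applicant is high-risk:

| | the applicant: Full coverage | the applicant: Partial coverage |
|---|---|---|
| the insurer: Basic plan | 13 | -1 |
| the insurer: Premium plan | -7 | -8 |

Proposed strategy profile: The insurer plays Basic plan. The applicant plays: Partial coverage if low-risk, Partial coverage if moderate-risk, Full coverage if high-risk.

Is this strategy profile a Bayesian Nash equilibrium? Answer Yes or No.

No

The insurer plays Basic plan: E[Basic plan] = 0.3·(6) + 0.5·(6) + 0.2·(12) = 7.2; E[Premium plan] = 8.4. Not best-responding. ✗
The applicant (risk level low-risk), facing Basic plan: Full coverage gives 3, Partial coverage gives 11. Proposed Partial coverage is best. ✓
The applicant (risk level moderate-risk), facing Basic plan: Full coverage gives 10, Partial coverage gives 8. Proposed Partial coverage is not best — profitable deviation exists. ✗
The applicant (risk level high-risk), facing Basic plan: Full coverage gives 13, Partial coverage gives -1. Proposed Full coverage is best. ✓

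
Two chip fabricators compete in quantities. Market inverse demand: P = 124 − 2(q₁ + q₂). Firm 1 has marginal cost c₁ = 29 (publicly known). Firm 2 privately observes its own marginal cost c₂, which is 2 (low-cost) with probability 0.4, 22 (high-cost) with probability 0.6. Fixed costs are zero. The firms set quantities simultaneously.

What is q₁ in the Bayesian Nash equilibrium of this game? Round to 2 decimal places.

Firm 2 with cost c maximizes (124 − 2(q₁+q₂) − c)·q₂, giving q₂(c) = (124 − c − 2q₁)/4.
E[c₂] = 0.4·2 + 0.6·22 = 14
Firm 1's FOC against E[q₂] yields q₁ = (124 − 2·29 + E[c₂])/6 = (124 − 58 + 14)/6 = 13.3333.

13.33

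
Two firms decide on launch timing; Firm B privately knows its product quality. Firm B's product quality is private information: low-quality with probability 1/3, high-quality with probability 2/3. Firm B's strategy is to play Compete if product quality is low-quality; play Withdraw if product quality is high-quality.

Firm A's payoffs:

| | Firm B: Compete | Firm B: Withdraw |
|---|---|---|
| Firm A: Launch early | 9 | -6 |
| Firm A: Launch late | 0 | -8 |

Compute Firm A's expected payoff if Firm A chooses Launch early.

E[Launch early] = 1/3·9 + 2/3·(-6) = 3 + (-4) = -1

-1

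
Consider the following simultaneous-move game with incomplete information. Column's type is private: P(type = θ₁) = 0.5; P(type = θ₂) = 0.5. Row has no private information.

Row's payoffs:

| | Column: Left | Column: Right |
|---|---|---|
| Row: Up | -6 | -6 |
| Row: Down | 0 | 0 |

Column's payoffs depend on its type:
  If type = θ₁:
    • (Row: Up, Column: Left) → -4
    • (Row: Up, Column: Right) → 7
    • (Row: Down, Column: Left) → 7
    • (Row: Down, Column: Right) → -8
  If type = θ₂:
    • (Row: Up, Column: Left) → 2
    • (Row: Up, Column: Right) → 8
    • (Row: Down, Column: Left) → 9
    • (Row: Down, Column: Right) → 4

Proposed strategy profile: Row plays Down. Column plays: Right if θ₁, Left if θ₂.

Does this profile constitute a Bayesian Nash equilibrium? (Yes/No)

No

Row plays Down: E[Down] = 0.5·(0) + 0.5·(0) = 0; E[Up] = -6. Best-responding. ✓
Column (type θ₁), facing Down: Left gives 7, Right gives -8. Proposed Right is not best — profitable deviation exists. ✗
Column (type θ₂), facing Down: Left gives 9, Right gives 4. Proposed Left is best. ✓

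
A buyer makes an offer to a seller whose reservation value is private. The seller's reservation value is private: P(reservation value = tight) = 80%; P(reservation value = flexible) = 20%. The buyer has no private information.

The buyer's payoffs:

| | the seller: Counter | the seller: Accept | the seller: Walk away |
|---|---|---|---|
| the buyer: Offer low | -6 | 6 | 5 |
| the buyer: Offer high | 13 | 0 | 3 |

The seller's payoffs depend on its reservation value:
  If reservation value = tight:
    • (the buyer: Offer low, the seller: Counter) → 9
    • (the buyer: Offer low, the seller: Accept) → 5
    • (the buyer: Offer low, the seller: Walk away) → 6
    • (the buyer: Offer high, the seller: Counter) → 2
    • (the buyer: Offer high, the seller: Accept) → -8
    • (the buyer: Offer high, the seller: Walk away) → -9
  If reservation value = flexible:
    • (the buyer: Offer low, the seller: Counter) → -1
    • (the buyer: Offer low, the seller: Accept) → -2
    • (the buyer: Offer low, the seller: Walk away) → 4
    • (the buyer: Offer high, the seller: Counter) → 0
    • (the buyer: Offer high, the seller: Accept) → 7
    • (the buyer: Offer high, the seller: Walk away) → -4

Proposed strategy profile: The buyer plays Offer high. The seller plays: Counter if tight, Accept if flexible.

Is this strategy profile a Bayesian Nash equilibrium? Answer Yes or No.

Yes

A profile is a BNE iff every type of every player is best-responding given beliefs about the other side.
The buyer plays Offer high: E[Offer high] = 0.8·(13) + 0.2·(0) = 10.4; E[Offer low] = -3.6. Best-responding. ✓
The seller (reservation value tight), facing Offer high: Counter gives 2, Accept gives -8, Walk away gives -9. Proposed Counter is best. ✓
The seller (reservation value flexible), facing Offer high: Counter gives 0, Accept gives 7, Walk away gives -4. Proposed Accept is best. ✓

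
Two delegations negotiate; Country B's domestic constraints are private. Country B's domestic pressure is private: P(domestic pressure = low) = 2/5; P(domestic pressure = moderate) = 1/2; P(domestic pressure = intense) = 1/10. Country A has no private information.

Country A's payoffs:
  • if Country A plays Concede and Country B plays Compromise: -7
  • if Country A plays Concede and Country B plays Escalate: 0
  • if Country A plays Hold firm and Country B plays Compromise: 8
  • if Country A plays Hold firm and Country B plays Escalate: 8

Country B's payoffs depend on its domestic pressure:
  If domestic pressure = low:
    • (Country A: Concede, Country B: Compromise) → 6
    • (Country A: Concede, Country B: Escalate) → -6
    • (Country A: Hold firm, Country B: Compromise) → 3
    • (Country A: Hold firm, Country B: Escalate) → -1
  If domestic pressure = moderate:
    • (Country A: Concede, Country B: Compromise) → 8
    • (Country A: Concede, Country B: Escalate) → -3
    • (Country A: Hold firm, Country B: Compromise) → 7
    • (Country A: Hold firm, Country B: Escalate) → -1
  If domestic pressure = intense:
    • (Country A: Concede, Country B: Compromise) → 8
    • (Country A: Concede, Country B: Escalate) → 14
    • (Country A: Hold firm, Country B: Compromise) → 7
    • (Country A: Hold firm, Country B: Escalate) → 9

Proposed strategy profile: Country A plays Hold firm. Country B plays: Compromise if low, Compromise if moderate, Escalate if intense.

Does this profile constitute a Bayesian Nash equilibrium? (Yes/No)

Yes

Country A plays Hold firm: E[Hold firm] = 2/5·(8) + 1/2·(8) + 1/10·(8) = 8; E[Concede] = -63/10. Best-responding. ✓
Country B (domestic pressure low), facing Hold firm: Compromise gives 3, Escalate gives -1. Proposed Compromise is best. ✓
Country B (domestic pressure moderate), facing Hold firm: Compromise gives 7, Escalate gives -1. Proposed Compromise is best. ✓
Country B (domestic pressure intense), facing Hold firm: Compromise gives 7, Escalate gives 9. Proposed Escalate is best. ✓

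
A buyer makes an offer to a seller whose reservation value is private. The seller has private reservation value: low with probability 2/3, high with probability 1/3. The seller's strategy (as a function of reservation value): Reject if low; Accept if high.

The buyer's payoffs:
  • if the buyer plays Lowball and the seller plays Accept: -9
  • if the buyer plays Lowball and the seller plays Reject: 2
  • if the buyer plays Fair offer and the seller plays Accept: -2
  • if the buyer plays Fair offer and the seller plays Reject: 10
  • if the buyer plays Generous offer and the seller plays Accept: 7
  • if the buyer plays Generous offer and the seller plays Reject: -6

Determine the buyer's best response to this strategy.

Compute the buyer's expected payoff for each action, taking the expectation over the seller's type.
E[Lowball] = 2/3·(2) + 1/3·(-9) = -5/3
E[Fair offer] = 2/3·(10) + 1/3·(-2) = 6
E[Generous offer] = 2/3·(-6) + 1/3·(7) = -5/3
Best response: Fair offer (6 is the largest).

Fair offer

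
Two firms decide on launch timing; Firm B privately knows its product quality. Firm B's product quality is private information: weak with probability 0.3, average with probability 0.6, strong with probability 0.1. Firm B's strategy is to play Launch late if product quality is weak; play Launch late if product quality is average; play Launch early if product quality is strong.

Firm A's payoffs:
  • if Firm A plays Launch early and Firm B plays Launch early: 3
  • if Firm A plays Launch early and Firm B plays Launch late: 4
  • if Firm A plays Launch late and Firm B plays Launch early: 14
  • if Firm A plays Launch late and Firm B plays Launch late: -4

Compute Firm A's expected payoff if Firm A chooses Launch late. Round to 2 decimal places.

E[Launch late] = 0.3·(-4) + 0.6·(-4) + 0.1·14 = (-1.2) + (-2.4) + 1.4 = -2.2

-2.20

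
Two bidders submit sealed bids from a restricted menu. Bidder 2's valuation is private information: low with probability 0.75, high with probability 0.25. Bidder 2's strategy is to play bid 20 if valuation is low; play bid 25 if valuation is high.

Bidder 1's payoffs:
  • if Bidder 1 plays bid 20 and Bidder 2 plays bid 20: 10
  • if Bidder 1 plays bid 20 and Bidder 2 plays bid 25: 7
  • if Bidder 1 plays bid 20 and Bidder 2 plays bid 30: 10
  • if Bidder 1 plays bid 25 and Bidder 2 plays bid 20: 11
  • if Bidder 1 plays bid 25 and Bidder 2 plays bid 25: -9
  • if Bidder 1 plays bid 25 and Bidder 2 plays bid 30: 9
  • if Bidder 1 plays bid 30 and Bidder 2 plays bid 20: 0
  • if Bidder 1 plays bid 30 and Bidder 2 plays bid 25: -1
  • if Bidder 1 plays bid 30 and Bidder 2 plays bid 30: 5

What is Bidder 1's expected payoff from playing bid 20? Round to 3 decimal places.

9.250

E[bid 20] = 0.75·10 + 0.25·7 = 7.5 + 1.75 = 9.25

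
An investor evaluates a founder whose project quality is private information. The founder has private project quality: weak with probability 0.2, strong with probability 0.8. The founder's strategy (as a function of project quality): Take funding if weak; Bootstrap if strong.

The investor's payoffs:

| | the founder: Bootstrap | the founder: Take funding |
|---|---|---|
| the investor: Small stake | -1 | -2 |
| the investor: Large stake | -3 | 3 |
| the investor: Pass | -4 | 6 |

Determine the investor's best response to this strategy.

E[Small stake] = 0.2·(-2) + 0.8·(-1) = -1.2
E[Large stake] = 0.2·(3) + 0.8·(-3) = -1.8
E[Pass] = 0.2·(6) + 0.8·(-4) = -2
Best response: Small stake (-1.2 is the largest).

Small stake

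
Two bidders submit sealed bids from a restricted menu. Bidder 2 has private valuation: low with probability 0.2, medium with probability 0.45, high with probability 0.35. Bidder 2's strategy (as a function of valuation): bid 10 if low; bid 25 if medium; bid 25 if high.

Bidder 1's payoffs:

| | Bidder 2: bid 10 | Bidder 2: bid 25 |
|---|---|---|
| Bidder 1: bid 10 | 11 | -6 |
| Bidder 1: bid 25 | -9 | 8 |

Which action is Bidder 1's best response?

bid 25

Compute Bidder 1's expected payoff for each action, taking the expectation over Bidder 2's type.
E[bid 10] = 0.2·(11) + 0.45·(-6) + 0.35·(-6) = -2.6
E[bid 25] = 0.2·(-9) + 0.45·(8) + 0.35·(8) = 4.6
Best response: bid 25 (4.6 is the largest).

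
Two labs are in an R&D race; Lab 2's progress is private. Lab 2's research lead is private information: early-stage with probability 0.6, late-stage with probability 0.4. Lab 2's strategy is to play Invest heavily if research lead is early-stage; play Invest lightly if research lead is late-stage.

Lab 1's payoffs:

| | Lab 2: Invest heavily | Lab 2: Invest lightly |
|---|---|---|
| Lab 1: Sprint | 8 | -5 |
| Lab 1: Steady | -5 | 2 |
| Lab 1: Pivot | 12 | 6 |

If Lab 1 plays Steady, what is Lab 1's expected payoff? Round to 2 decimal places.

-2.20

Take the expectation over Lab 2's research lead, weighting each type's action by its prior probability.
E[Steady] = 0.6·(-5) + 0.4·2 = (-3) + 0.8 = -2.2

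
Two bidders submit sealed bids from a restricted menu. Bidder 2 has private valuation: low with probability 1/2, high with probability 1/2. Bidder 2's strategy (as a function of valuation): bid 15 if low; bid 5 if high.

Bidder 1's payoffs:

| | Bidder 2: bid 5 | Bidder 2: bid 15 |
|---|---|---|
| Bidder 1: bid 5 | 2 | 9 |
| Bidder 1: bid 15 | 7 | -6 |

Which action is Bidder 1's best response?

Compute Bidder 1's expected payoff for each action, taking the expectation over Bidder 2's type.
E[bid 5] = 1/2·(9) + 1/2·(2) = 11/2
E[bid 15] = 1/2·(-6) + 1/2·(7) = 1/2
Best response: bid 5 (11/2 is the largest).

bid 5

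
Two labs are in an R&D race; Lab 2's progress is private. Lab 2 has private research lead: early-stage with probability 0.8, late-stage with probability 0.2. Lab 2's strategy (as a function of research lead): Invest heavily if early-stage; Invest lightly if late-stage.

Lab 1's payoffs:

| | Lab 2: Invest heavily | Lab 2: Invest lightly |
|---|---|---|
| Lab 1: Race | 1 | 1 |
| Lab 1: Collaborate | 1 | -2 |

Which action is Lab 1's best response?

Race

E[Race] = 0.8·(1) + 0.2·(1) = 1
E[Collaborate] = 0.8·(1) + 0.2·(-2) = 0.4
Best response: Race (1 is the largest).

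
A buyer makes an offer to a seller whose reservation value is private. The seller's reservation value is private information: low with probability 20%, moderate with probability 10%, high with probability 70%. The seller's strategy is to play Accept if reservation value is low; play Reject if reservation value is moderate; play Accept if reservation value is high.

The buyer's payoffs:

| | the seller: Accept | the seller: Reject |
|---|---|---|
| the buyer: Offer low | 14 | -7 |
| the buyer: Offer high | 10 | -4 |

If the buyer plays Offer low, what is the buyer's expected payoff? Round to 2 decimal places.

E[Offer low] = 0.2·14 + 0.1·(-7) + 0.7·14 = 2.8 + (-0.7) + 9.8 = 11.9

11.90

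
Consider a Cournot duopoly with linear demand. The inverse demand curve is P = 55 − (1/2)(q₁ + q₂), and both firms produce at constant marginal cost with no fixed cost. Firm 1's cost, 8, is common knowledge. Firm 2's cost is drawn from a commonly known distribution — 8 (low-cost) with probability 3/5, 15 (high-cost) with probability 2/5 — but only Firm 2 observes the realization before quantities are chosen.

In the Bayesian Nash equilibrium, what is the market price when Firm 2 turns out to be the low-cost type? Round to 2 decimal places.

23.20

Firm 2 with cost c maximizes (55 − (1/2)(q₁+q₂) − c)·q₂, giving q₂(c) = (55 − c − (1/2)q₁).
E[c₂] = 3/5·8 + 2/5·15 = 10.8
Firm 1's FOC against E[q₂] yields q₁ = (55 − 2·8 + E[c₂])/(3/2) = (55 − 16 + 10.8)/(3/2) = 33.2.
q₂(low-cost) = 30.4, so P = 55 − (1/2)·(33.2 + 30.4) = 23.2.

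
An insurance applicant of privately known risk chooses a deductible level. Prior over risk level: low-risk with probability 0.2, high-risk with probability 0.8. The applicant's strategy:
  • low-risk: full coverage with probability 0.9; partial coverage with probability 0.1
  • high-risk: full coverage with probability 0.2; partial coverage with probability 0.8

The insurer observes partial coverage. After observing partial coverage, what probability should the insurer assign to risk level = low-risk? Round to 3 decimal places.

P(partial coverage) = 0.2·0.1 + 0.8·0.8 = 0.66
P(low-risk | partial coverage) = (0.2·0.1) / 0.66 = 0.02 / 0.66 = 0.030303

0.030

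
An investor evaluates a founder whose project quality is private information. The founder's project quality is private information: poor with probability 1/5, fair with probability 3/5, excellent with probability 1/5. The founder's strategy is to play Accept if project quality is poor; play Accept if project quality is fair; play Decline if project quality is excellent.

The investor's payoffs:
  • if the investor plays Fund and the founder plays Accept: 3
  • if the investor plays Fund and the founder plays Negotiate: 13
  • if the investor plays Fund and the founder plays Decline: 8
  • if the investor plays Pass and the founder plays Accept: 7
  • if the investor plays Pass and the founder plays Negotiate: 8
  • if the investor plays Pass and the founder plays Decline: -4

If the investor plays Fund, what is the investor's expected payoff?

4

E[Fund] = 1/5·3 + 3/5·3 + 1/5·8 = 3/5 + 9/5 + 8/5 = 4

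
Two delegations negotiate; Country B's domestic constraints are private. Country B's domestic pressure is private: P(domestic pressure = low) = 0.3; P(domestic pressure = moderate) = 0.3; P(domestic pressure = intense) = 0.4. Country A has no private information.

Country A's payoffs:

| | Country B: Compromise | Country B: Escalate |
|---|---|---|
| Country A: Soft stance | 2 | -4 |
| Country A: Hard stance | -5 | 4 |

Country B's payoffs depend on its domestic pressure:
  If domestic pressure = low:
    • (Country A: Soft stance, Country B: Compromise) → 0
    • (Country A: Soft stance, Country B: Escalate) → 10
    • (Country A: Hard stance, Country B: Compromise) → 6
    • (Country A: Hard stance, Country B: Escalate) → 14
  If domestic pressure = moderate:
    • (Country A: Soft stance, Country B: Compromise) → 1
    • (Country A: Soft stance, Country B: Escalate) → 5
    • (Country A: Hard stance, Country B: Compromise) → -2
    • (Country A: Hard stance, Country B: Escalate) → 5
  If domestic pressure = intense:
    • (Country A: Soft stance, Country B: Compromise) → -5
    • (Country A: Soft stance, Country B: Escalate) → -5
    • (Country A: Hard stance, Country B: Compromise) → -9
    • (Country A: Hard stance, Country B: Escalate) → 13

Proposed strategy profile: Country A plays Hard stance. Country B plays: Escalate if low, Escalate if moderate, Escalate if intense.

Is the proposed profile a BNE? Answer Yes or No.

A profile is a BNE iff every type of every player is best-responding given beliefs about the other side.
Country A plays Hard stance: E[Hard stance] = 0.3·(4) + 0.3·(4) + 0.4·(4) = 4; E[Soft stance] = -4. Best-responding. ✓
Country B (domestic pressure low), facing Hard stance: Compromise gives 6, Escalate gives 14. Proposed Escalate is best. ✓
Country B (domestic pressure moderate), facing Hard stance: Compromise gives -2, Escalate gives 5. Proposed Escalate is best. ✓
Country B (domestic pressure intense), facing Hard stance: Compromise gives -9, Escalate gives 13. Proposed Escalate is best. ✓

Yes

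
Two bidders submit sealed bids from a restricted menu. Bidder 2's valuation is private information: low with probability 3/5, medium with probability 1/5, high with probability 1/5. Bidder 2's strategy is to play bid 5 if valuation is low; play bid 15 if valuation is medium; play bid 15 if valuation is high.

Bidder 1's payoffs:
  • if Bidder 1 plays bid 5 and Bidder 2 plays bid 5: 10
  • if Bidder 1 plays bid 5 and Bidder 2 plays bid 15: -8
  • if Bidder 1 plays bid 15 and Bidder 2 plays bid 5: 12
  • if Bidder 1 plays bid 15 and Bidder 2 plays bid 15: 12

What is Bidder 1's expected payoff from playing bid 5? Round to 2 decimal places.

E[bid 5] = 3/5·10 + 1/5·(-8) + 1/5·(-8) = 6 + (-8/5) + (-8/5) = 14/5

2.80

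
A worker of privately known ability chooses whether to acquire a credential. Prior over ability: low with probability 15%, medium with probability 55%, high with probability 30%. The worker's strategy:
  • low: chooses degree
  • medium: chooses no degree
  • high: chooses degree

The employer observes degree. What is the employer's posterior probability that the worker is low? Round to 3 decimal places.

0.333

P(degree) = 0.15·1 + 0.55·0 + 0.3·1 = 0.45
P(low | degree) = (0.15·1) / 0.45 = 0.15 / 0.45 = 0.333333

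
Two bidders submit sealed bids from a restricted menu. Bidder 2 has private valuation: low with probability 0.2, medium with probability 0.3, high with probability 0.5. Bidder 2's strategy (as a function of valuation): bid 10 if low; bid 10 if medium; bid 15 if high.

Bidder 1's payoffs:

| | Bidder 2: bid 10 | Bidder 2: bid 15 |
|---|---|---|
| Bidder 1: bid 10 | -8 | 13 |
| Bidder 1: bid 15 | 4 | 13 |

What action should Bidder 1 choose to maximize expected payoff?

bid 15

E[bid 10] = 0.2·(-8) + 0.3·(-8) + 0.5·(13) = 2.5
E[bid 15] = 0.2·(4) + 0.3·(4) + 0.5·(13) = 8.5
Best response: bid 15 (8.5 is the largest).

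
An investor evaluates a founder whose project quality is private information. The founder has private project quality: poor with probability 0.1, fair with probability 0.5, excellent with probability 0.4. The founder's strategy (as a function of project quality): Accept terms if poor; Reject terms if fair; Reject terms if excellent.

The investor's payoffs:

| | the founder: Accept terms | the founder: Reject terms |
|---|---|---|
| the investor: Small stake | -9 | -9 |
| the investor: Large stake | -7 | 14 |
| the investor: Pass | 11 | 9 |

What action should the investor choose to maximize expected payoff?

E[Small stake] = 0.1·(-9) + 0.5·(-9) + 0.4·(-9) = -9
E[Large stake] = 0.1·(-7) + 0.5·(14) + 0.4·(14) = 11.9
E[Pass] = 0.1·(11) + 0.5·(9) + 0.4·(9) = 9.2
Best response: Large stake (11.9 is the largest).

Large stake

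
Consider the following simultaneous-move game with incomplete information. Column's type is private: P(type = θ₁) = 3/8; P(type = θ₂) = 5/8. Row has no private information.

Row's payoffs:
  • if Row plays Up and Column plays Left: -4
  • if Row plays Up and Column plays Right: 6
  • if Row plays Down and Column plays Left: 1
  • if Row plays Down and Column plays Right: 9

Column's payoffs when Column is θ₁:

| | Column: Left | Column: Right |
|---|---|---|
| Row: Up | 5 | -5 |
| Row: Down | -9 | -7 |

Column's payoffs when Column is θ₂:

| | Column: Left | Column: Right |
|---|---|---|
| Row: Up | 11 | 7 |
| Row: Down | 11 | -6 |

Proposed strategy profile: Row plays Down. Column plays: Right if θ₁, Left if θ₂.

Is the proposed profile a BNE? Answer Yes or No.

Yes

A profile is a BNE iff every type of every player is best-responding given beliefs about the other side.
Row plays Down: E[Down] = 3/8·(9) + 5/8·(1) = 4; E[Up] = -1/4. Best-responding. ✓
Column (type θ₁), facing Down: Left gives -9, Right gives -7. Proposed Right is best. ✓
Column (type θ₂), facing Down: Left gives 11, Right gives -6. Proposed Left is best. ✓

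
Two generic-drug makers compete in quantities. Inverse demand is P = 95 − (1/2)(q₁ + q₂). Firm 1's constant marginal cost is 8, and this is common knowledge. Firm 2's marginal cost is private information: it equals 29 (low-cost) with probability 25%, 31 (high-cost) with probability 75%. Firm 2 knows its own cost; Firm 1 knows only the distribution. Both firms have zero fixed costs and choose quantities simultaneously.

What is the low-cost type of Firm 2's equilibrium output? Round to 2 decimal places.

Each type of Firm 2 best-responds to q₁; Firm 1 best-responds to the expected q₂ over Firm 2's types.
Firm 2 with cost c maximizes (95 − (1/2)(q₁+q₂) − c)·q₂, giving q₂(c) = (95 − c − (1/2)q₁).
E[c₂] = 0.25·29 + 0.75·31 = 30.5
Firm 1's FOC against E[q₂] yields q₁ = (95 − 2·8 + E[c₂])/(3/2) = (95 − 16 + 30.5)/(3/2) = 73.
q₂(low-cost) = (95 − 29 − (1/2)·73) = 29.5.

29.50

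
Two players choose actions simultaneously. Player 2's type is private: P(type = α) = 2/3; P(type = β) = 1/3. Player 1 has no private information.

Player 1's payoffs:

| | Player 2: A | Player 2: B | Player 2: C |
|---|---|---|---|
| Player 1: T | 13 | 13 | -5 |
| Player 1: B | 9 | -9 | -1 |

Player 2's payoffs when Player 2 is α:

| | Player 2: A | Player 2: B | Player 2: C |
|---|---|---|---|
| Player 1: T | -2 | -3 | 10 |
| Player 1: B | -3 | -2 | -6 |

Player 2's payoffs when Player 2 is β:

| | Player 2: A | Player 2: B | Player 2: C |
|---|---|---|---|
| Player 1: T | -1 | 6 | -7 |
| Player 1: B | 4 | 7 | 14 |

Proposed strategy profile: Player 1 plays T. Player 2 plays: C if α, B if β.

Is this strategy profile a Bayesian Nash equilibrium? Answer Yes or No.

Yes

A profile is a BNE iff every type of every player is best-responding given beliefs about the other side.
Player 1 plays T: E[T] = 2/3·(-5) + 1/3·(13) = 1; E[B] = -11/3. Best-responding. ✓
Player 2 (type α), facing T: A gives -2, B gives -3, C gives 10. Proposed C is best. ✓
Player 2 (type β), facing T: A gives -1, B gives 6, C gives -7. Proposed B is best. ✓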